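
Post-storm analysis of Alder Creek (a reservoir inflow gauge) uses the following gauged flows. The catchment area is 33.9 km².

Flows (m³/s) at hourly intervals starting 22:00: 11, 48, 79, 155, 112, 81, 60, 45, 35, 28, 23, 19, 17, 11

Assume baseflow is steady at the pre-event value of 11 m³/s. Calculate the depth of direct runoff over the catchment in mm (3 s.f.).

d ≈ 60.5 mm

Direct runoff: 0.0, 37.0, 68.0, 144.0, 101.0, 70.0, 49.0, 34.0, 24.0, 17.0, 12.0, 8.0, 6.0, 0.0 m³/s; ΣQ_DR = 570.0 m³/s.
V = ΣQ_DR · Δt = 570.0 × 3600 s = 2.052 × 10^6 m³.
Over A = 33.9 km², depth = V / A = 60.5 mm.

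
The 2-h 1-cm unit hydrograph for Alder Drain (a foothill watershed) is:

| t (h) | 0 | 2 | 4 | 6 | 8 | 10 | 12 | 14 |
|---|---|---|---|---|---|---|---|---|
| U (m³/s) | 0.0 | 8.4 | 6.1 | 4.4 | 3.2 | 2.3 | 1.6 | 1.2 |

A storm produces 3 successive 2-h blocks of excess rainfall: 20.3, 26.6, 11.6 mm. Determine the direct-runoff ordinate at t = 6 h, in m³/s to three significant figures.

By discrete convolution, Q_j = Σ (P_i / 10 mm) · U_{j−i}.
At t = 6 h (j=3): Q = (20.3/10)·4.4 + (26.6/10)·6.1 + (11.6/10)·8.4 = 34.9 m³/s.

Q ≈ 34.9 m³/s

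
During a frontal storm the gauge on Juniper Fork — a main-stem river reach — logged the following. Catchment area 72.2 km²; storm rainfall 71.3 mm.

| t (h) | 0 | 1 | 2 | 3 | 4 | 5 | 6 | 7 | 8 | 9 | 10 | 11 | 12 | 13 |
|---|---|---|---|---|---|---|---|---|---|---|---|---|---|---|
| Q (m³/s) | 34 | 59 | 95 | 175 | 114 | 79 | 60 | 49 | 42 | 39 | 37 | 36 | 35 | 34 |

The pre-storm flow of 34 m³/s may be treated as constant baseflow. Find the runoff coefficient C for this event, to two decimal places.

C ≈ 0.29

ΣQ_DR = 412.0 m³/s; V = ΣQ_DR·Δt = 1.483 × 10^6 m³.
Runoff depth d = V / A = 20.54 mm.
C = d / P = 20.54 / 71.3 = 0.29.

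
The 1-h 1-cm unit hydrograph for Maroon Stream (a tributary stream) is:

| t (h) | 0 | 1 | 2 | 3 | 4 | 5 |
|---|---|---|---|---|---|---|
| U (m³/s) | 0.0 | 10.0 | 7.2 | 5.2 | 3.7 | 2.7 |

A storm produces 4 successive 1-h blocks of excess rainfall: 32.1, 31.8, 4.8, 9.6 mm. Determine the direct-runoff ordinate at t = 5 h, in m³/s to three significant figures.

Q ≈ 29.8 m³/s

By discrete convolution, Q_j = Σ (P_i / 10 mm) · U_{j−i}.
At t = 5 h (j=5): Q = (32.1/10)·2.7 + (31.8/10)·3.7 + (4.8/10)·5.2 + (9.6/10)·7.2 = 29.8 m³/s.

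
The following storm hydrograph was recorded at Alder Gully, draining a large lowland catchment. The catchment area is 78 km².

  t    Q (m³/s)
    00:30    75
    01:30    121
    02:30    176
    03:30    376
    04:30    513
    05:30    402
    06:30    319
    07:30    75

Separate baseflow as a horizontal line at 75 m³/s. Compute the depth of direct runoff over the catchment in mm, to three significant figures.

d ≈ 67.2 mm

Direct runoff: 0.0, 46.0, 101.0, 301.0, 438.0, 327.0, 244.0, 0.0 m³/s; ΣQ_DR = 1457 m³/s.
V = ΣQ_DR · Δt = 1457 × 3600 s = 5.245 × 10^6 m³.
Over A = 78 km², depth = V / A = 67.2 mm.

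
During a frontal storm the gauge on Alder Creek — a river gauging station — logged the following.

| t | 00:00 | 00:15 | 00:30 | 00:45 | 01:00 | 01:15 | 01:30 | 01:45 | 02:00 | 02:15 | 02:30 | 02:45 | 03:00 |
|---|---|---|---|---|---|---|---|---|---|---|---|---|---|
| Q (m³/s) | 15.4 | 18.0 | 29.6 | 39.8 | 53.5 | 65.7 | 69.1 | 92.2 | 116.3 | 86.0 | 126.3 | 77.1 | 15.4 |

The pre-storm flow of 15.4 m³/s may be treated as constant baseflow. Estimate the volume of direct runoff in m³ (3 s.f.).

V ≈ 5.44 × 10^5 m³

Direct-runoff ordinates (Q − Q_b): 0.0, 2.6, 14.2, 24.4, 38.1, 50.3, 53.7, 76.8, 100.9, 70.6, 110.9, 61.7, 0.0 m³/s.
ΣQ_DR = 604.2 m³/s.
With Δt = 0.25 h = 900 s, V = ΣQ_DR · Δt = 604.2 × 900 = 5.44 × 10^5 m³.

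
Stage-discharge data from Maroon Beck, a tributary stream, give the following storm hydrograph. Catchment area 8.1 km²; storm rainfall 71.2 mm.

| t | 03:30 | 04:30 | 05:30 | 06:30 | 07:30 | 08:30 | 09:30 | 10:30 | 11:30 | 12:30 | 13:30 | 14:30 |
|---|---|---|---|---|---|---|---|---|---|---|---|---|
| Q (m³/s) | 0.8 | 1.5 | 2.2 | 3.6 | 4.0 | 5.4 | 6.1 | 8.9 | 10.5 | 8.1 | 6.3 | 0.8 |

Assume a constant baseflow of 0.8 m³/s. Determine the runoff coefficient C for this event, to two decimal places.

C ≈ 0.30

ΣQ_DR = 48.60 m³/s; V = ΣQ_DR·Δt = 1.750 × 10^5 m³.
Runoff depth d = V / A = 21.60 mm.
C = d / P = 21.60 / 71.2 = 0.30.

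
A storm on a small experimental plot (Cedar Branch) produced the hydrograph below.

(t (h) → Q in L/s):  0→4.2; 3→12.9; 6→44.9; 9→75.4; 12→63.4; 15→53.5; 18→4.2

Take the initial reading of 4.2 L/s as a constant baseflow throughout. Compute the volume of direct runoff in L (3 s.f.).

V ≈ 2.47 × 10^6 L

Direct-runoff ordinates (Q − Q_b): 0.0, 8.7, 40.7, 71.2, 59.2, 49.3, 0.0 L/s.
ΣQ_DR = 229.1 L/s.
With Δt = 3 h = 10800 s, V = ΣQ_DR · Δt = 229.1 × 10800 = 2.47 × 10^6 L.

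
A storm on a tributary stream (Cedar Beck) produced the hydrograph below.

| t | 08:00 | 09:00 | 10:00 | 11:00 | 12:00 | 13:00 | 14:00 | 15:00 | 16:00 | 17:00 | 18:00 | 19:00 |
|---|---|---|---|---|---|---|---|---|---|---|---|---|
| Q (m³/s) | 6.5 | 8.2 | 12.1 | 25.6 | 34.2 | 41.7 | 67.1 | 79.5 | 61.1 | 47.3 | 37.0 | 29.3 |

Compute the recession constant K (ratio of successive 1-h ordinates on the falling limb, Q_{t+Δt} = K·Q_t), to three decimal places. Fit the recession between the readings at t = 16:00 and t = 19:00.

Using the recession-limb readings at t = 16:00 and t = 19:00: Q falls from 61.1 to 29.3 m³/s over 3 intervals.
K = (Q₂/Q₁)^(1/3) = (29.3/61.1)^(1/3) = 0.783.

K ≈ 0.783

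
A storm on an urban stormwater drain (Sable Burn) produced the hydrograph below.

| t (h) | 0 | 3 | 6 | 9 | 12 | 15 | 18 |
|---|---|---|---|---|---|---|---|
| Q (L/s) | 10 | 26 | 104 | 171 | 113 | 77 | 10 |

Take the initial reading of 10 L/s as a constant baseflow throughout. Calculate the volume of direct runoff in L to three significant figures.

V ≈ 4.76 × 10^6 L

Direct-runoff ordinates (Q − Q_b): 0.0, 16.0, 94.0, 161.0, 103.0, 67.0, 0.0 L/s.
ΣQ_DR = 441.0 L/s.
With Δt = 3 h = 10800 s, V = ΣQ_DR · Δt = 441.0 × 10800 = 4.76 × 10^6 L.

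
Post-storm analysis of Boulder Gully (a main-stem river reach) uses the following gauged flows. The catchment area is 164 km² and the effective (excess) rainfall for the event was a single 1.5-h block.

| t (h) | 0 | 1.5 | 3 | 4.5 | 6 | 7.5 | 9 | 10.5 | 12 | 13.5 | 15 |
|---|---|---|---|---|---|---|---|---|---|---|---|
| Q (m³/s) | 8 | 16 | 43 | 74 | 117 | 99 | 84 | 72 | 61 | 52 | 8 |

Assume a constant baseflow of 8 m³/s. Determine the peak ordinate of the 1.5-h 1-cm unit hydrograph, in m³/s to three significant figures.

Direct runoff: 0.0, 8.0, 35.0, 66.0, 109.0, 91.0, 76.0, 64.0, 53.0, 44.0, 0.0 m³/s; ΣQ_DR = 546.0 m³/s, peak = 109.0 m³/s.
Runoff depth d = ΣQ_DR·Δt / A = 546.0 × 5400 / (164 km²) = 17.98 mm.
The 1-cm UH is the DRH scaled by (10 mm)/d, so U_p = 109.0 × 10/17.98 = 60.6 m³/s.

U_p ≈ 60.6 m³/s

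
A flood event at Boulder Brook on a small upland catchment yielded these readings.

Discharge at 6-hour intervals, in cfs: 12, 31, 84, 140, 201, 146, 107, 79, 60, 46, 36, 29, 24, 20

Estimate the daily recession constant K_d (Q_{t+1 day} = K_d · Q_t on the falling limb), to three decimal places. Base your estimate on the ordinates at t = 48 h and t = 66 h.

K_d ≈ 0.379

Between t = 48 h and t = 66 h the flow falls from 60 to 29 cfs over 3×6 h = 18 h.
Per-interval ratio K = (29/60)^(1/3) = 0.7848; K_d = K^(24/6) = 0.379.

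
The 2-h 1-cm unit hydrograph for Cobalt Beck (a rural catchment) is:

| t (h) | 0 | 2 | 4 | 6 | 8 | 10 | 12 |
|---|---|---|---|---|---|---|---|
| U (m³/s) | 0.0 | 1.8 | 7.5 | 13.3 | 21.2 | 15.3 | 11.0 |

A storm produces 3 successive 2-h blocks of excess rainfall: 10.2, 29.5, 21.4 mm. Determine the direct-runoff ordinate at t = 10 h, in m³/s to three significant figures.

By discrete convolution, Q_j = Σ (P_i / 10 mm) · U_{j−i}.
At t = 10 h (j=5): Q = (10.2/10)·15.3 + (29.5/10)·21.2 + (21.4/10)·13.3 = 107 m³/s.

Q ≈ 107 m³/s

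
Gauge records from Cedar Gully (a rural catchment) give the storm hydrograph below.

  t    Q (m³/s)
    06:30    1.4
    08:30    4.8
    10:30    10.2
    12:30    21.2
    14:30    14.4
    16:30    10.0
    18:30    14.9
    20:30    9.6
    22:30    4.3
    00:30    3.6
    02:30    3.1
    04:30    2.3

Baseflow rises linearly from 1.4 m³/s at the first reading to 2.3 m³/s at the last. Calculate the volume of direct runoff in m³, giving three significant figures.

Direct-runoff ordinates (Q − Q_b): 0.00, 3.32, 8.64, 19.55, 12.67, 8.19, 13.01, 7.63, 2.25, 1.46, 0.88, 0.00 m³/s.
ΣQ_DR = 77.60 m³/s.
With Δt = 2 h = 7200 s, V = ΣQ_DR · Δt = 77.60 × 7200 = 5.59 × 10^5 m³.

V ≈ 5.59 × 10^5 m³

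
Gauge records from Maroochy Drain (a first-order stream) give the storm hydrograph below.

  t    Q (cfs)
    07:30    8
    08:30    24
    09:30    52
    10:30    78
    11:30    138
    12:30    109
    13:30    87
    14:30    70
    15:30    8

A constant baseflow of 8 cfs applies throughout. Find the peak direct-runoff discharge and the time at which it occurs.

Q_p = 130.0 cfs at t = 11:30

Subtracting baseflow gives direct-runoff ordinates: 0.0, 16.0, 44.0, 70.0, 130.0, 101.0, 79.0, 62.0, 0.0 cfs.
The maximum is 130.0 cfs, occurring at the reading for t = 11:30.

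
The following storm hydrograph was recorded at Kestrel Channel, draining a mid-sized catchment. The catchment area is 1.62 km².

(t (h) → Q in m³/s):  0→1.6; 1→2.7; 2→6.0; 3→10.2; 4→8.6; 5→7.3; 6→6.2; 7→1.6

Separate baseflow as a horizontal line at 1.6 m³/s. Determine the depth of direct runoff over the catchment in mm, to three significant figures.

Direct runoff: 0.0, 1.1, 4.4, 8.6, 7.0, 5.7, 4.6, 0.0 m³/s; ΣQ_DR = 31.40 m³/s.
V = ΣQ_DR · Δt = 31.40 × 3600 s = 1.130 × 10^5 m³.
Over A = 1.62 km², depth = V / A = 69.8 mm.

d ≈ 69.8 mm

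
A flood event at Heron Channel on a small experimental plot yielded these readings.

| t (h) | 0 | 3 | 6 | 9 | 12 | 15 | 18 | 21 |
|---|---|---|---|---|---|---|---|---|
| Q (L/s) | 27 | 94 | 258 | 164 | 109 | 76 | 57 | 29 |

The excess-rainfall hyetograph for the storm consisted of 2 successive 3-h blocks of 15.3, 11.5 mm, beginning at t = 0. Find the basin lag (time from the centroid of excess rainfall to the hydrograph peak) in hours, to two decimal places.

t_L ≈ 3.21 h

Centroid of excess rainfall: t_c = Σ P_i·t̄_i / ΣP_i = 2.7873 h (block centres at 1.5, 4.5 h).
Hydrograph peak occurs at t = 6 h, so basin lag t_L = 6 − 2.7873 = 3.21 h.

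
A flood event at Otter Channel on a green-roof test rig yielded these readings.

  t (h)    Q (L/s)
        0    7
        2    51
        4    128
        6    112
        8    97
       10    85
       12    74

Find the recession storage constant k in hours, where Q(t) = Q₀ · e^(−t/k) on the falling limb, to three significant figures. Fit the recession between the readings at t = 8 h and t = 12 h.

On the falling limb, Q drops from 97 to 74 L/s between t = 8 h and t = 12 h (Δt = 4 h).
k = −Δt / ln(Q₂/Q₁) = −4 / ln(74/97) = 14.8 h.

k ≈ 14.8 h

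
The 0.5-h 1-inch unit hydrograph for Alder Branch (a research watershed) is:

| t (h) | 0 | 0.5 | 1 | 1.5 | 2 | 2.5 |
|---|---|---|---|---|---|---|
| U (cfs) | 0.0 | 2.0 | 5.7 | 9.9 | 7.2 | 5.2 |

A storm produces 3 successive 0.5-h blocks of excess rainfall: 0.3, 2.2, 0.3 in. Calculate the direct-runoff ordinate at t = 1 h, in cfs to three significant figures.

Q ≈ 6.11 cfs

By discrete convolution, Q_j = Σ (P_i / 1 in) · U_{j−i}.
At t = 1 h (j=2): Q = (0.3/1)·5.7 + (2.2/1)·2.0 + (0.3/1)·0.0 = 6.11 cfs.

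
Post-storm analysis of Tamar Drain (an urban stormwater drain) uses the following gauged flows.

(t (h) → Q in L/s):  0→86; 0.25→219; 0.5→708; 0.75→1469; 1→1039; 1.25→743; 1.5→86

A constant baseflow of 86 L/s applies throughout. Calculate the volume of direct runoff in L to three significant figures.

V ≈ 3.37 × 10^6 L

Direct-runoff ordinates (Q − Q_b): 0.0, 133.0, 622.0, 1383.0, 953.0, 657.0, 0.0 L/s.
ΣQ_DR = 3748 L/s.
With Δt = 0.25 h = 900 s, V = ΣQ_DR · Δt = 3748 × 900 = 3.37 × 10^6 L.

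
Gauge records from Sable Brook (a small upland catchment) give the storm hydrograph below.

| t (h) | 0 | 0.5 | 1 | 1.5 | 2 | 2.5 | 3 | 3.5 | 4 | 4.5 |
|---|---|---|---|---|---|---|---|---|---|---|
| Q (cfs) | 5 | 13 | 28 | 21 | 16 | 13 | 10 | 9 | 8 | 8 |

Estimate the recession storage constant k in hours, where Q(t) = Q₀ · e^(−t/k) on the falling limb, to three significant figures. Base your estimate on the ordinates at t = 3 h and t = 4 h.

k ≈ 4.48 h

On the falling limb, Q drops from 10 to 8 cfs between t = 3 h and t = 4 h (Δt = 1 h).
k = −Δt / ln(Q₂/Q₁) = −1 / ln(8/10) = 4.48 h.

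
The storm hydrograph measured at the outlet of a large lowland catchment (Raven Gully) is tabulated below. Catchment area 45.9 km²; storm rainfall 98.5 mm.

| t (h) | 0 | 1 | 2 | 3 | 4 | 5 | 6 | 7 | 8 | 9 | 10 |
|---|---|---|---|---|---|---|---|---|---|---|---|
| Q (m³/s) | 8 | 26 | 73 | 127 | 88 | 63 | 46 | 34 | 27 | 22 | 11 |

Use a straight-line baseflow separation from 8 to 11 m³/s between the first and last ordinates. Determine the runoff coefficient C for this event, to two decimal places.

ΣQ_DR = 420.5 m³/s; V = ΣQ_DR·Δt = 1.514 × 10^6 m³.
Runoff depth d = V / A = 32.98 mm.
C = d / P = 32.98 / 98.5 = 0.33.

C ≈ 0.33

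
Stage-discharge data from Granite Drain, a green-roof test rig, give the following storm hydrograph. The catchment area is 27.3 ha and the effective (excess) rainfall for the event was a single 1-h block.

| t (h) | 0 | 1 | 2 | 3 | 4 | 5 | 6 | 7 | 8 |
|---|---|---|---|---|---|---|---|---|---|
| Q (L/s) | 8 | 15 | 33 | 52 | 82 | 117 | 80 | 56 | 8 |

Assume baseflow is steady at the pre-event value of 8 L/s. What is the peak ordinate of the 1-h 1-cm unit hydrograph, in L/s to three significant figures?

Direct runoff: 0.0, 7.0, 25.0, 44.0, 74.0, 109.0, 72.0, 48.0, 0.0 L/s; ΣQ_DR = 379.0 L/s, peak = 109.0 L/s.
Runoff depth d = ΣQ_DR·Δt / A = 379.0 × 3600 / (27.3 ha) = 4.998 mm.
The 1-cm UH is the DRH scaled by (10 mm)/d, so U_p = 109.0 × 10/4.998 = 218 L/s.

U_p ≈ 218 L/s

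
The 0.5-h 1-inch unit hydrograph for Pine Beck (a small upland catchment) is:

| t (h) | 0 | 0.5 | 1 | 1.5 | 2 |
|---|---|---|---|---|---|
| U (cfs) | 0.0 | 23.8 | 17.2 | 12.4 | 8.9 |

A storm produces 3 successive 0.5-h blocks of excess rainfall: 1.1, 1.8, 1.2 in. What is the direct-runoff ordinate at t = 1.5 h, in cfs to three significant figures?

By discrete convolution, Q_j = Σ (P_i / 1 in) · U_{j−i}.
At t = 1.5 h (j=3): Q = (1.1/1)·12.4 + (1.8/1)·17.2 + (1.2/1)·23.8 = 73.2 cfs.

Q ≈ 73.2 cfs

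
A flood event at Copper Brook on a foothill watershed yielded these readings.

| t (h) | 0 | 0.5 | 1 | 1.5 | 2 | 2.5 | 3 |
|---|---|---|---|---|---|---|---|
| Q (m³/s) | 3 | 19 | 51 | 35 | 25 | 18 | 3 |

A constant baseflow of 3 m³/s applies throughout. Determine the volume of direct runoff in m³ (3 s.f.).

V ≈ 2.39 × 10^5 m³

Direct-runoff ordinates (Q − Q_b): 0.0, 16.0, 48.0, 32.0, 22.0, 15.0, 0.0 m³/s.
ΣQ_DR = 133.0 m³/s.
With Δt = 0.5 h = 1800 s, V = ΣQ_DR · Δt = 133.0 × 1800 = 2.39 × 10^5 m³.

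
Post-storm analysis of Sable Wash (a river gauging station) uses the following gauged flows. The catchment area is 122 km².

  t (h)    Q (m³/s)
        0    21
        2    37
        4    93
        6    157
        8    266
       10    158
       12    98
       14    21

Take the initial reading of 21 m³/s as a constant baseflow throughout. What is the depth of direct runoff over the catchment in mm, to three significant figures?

d ≈ 40.3 mm

Direct runoff: 0.0, 16.0, 72.0, 136.0, 245.0, 137.0, 77.0, 0.0 m³/s; ΣQ_DR = 683.0 m³/s.
V = ΣQ_DR · Δt = 683.0 × 7200 s = 4.918 × 10^6 m³.
Over A = 122 km², depth = V / A = 40.3 mm.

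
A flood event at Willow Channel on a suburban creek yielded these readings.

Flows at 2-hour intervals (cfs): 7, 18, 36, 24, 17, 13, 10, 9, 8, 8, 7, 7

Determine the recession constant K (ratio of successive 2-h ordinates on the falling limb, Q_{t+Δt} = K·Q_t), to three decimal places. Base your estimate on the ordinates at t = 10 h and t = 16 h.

K ≈ 0.851

Using the recession-limb readings at t = 10 h and t = 16 h: Q falls from 13 to 8 cfs over 3 intervals.
K = (Q₂/Q₁)^(1/3) = (8/13)^(1/3) = 0.851.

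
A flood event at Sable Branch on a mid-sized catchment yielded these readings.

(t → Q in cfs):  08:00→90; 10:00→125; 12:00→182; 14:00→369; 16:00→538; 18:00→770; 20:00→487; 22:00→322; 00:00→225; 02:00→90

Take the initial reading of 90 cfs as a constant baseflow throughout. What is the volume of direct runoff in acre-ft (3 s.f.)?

Direct-runoff ordinates (Q − Q_b): 0.0, 35.0, 92.0, 279.0, 448.0, 680.0, 397.0, 232.0, 135.0, 0.0 cfs.
ΣQ_DR = 2298 cfs.
With Δt = 2 h = 7200 s, V = ΣQ_DR · Δt = 2298 × 7200 = 1.65 × 10^7 ft³ = 380 acre-ft.

V ≈ 380 acre-ft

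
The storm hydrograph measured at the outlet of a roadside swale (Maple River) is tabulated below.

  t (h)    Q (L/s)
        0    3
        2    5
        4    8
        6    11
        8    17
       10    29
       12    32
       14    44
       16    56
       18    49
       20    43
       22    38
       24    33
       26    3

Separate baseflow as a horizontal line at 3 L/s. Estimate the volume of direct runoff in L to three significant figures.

V ≈ 2.37 × 10^6 L

Direct-runoff ordinates (Q − Q_b): 0.0, 2.0, 5.0, 8.0, 14.0, 26.0, 29.0, 41.0, 53.0, 46.0, 40.0, 35.0, 30.0, 0.0 L/s.
ΣQ_DR = 329.0 L/s.
With Δt = 2 h = 7200 s, V = ΣQ_DR · Δt = 329.0 × 7200 = 2.37 × 10^6 L.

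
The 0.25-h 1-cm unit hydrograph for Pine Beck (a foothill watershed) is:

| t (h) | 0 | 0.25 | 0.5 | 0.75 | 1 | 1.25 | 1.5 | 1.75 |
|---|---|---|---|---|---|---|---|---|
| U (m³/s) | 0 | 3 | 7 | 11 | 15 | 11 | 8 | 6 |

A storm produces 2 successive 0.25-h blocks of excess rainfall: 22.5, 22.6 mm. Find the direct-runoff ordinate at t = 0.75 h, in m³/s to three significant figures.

By discrete convolution, Q_j = Σ (P_i / 10 mm) · U_{j−i}.
At t = 0.75 h (j=3): Q = (22.5/10)·11 + (22.6/10)·7 = 40.6 m³/s.

Q ≈ 40.6 m³/s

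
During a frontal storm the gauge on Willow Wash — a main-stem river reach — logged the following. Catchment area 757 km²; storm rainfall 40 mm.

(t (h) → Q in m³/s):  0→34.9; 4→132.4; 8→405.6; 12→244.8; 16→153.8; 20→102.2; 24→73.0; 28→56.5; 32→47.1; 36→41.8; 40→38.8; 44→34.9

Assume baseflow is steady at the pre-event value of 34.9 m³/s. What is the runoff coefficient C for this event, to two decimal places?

ΣQ_DR = 947.0 m³/s; V = ΣQ_DR·Δt = 1.364 × 10^7 m³.
Runoff depth d = V / A = 18.01 mm.
C = d / P = 18.01 / 40 = 0.45.

C ≈ 0.45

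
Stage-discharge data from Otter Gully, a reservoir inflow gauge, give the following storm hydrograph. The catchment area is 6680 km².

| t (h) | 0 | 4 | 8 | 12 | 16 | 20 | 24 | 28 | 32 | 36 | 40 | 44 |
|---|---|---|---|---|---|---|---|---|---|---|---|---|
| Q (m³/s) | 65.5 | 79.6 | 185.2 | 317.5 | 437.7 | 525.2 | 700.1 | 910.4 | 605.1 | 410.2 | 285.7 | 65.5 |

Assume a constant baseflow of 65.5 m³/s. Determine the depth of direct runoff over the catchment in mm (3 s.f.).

Direct runoff: 0.0, 14.1, 119.7, 252.0, 372.2, 459.7, 634.6, 844.9, 539.6, 344.7, 220.2, 0.0 m³/s; ΣQ_DR = 3802 m³/s.
V = ΣQ_DR · Δt = 3802 × 14400 s = 5.474 × 10^7 m³.
Over A = 6680 km², depth = V / A = 8.20 mm.

d ≈ 8.20 mm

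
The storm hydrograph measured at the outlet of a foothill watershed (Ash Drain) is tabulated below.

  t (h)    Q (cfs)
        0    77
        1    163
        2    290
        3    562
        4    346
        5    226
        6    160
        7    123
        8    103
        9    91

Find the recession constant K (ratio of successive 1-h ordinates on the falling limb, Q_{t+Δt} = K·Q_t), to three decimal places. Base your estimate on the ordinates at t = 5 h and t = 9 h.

K ≈ 0.797

Using the recession-limb readings at t = 5 h and t = 9 h: Q falls from 226 to 91 cfs over 4 intervals.
K = (Q₂/Q₁)^(1/4) = (91/226)^(1/4) = 0.797.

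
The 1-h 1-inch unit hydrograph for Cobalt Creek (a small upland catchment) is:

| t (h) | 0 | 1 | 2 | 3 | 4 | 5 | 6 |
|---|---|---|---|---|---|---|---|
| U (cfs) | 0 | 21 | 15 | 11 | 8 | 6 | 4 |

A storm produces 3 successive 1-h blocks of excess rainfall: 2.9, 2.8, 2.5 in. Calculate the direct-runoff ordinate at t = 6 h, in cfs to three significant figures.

Q ≈ 48.4 cfs

By discrete convolution, Q_j = Σ (P_i / 1 in) · U_{j−i}.
At t = 6 h (j=6): Q = (2.9/1)·4 + (2.8/1)·6 + (2.5/1)·8 = 48.4 cfs.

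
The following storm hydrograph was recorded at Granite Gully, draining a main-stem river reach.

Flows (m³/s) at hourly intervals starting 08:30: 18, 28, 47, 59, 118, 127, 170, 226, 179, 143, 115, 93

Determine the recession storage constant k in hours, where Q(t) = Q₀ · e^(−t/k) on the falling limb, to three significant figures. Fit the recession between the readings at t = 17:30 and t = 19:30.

k ≈ 4.65 h

On the falling limb, Q drops from 143 to 93 m³/s between t = 17:30 and t = 19:30 (Δt = 2 h).
k = −Δt / ln(Q₂/Q₁) = −2 / ln(93/143) = 4.65 h.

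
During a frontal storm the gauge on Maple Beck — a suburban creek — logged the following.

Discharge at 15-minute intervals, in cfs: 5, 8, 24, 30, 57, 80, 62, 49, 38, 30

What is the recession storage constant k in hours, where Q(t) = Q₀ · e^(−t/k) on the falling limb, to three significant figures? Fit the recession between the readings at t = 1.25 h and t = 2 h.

On the falling limb, Q drops from 80 to 38 cfs between t = 1.25 h and t = 2 h (Δt = 0.75 h).
k = −Δt / ln(Q₂/Q₁) = −0.75 / ln(38/80) = 1.01 h.

k ≈ 1.01 h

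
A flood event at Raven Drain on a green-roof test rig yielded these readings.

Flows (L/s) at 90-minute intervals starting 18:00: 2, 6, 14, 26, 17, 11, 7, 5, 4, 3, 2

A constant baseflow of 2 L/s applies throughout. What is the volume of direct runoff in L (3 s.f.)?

V ≈ 4.05 × 10^5 L

Direct-runoff ordinates (Q − Q_b): 0.0, 4.0, 12.0, 24.0, 15.0, 9.0, 5.0, 3.0, 2.0, 1.0, 0.0 L/s.
ΣQ_DR = 75.00 L/s.
With Δt = 1.5 h = 5400 s, V = ΣQ_DR · Δt = 75.00 × 5400 = 4.05 × 10^5 L.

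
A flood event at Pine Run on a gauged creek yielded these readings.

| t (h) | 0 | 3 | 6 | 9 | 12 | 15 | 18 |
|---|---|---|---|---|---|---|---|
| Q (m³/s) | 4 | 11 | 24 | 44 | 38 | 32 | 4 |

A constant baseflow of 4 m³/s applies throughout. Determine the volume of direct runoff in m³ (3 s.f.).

Direct-runoff ordinates (Q − Q_b): 0.0, 7.0, 20.0, 40.0, 34.0, 28.0, 0.0 m³/s.
ΣQ_DR = 129.0 m³/s.
With Δt = 3 h = 10800 s, V = ΣQ_DR · Δt = 129.0 × 10800 = 1.39 × 10^6 m³.

V ≈ 1.39 × 10^6 m³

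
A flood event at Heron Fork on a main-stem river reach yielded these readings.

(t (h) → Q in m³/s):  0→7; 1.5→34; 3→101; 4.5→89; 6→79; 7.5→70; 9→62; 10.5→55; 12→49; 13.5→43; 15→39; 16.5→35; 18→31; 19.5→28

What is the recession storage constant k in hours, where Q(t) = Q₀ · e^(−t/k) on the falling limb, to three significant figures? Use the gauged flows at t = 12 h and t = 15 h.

k ≈ 13.1 h

On the falling limb, Q drops from 49 to 39 m³/s between t = 12 h and t = 15 h (Δt = 3 h).
k = −Δt / ln(Q₂/Q₁) = −3 / ln(39/49) = 13.1 h.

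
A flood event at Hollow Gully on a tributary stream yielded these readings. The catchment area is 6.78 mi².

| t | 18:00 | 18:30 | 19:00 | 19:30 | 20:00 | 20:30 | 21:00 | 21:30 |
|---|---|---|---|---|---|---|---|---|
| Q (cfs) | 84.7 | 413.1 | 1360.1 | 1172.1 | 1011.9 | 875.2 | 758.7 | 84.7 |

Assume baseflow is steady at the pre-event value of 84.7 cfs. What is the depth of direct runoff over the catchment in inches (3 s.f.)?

Direct runoff: 0.0, 328.4, 1275.4, 1087.4, 927.2, 790.5, 674.0, 0.0 cfs; ΣQ_DR = 5083 cfs.
V = ΣQ_DR · Δt = 5083 × 1800 s = 9.149 × 10^6 ft³.
Over A = 6.78 mi², depth = V / A = 0.581 in.

d ≈ 0.581 in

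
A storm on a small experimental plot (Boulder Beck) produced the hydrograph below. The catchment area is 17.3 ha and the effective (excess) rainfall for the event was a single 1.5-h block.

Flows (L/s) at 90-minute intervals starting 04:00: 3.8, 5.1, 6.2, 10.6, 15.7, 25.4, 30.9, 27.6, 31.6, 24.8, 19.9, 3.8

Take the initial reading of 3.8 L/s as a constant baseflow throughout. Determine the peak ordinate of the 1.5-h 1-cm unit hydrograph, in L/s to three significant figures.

Direct runoff: 0.0, 1.3, 2.4, 6.8, 11.9, 21.6, 27.1, 23.8, 27.8, 21.0, 16.1, 0.0 L/s; ΣQ_DR = 159.8 L/s, peak = 27.8 L/s.
Runoff depth d = ΣQ_DR·Δt / A = 159.8 × 5400 / (17.3 ha) = 4.988 mm.
The 1-cm UH is the DRH scaled by (10 mm)/d, so U_p = 27.8 × 10/4.988 = 55.7 L/s.

U_p ≈ 55.7 L/s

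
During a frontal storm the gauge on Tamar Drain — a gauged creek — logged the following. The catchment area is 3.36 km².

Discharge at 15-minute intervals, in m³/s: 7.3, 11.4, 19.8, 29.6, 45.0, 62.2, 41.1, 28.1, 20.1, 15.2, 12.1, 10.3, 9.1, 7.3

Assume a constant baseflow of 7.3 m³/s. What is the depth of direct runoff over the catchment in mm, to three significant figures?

d ≈ 58.0 mm

Direct runoff: 0.0, 4.1, 12.5, 22.3, 37.7, 54.9, 33.8, 20.8, 12.8, 7.9, 4.8, 3.0, 1.8, 0.0 m³/s; ΣQ_DR = 216.4 m³/s.
V = ΣQ_DR · Δt = 216.4 × 900 s = 1.948 × 10^5 m³.
Over A = 3.36 km², depth = V / A = 58.0 mm.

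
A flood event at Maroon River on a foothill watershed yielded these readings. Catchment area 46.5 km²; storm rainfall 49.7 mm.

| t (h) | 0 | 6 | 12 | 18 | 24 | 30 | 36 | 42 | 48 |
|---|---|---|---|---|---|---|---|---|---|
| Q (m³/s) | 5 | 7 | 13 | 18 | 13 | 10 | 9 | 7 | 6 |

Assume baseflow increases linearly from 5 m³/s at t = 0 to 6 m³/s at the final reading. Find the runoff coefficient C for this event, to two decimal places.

ΣQ_DR = 38.50 m³/s; V = ΣQ_DR·Δt = 8.316 × 10^5 m³.
Runoff depth d = V / A = 17.88 mm.
C = d / P = 17.88 / 49.7 = 0.36.

C ≈ 0.36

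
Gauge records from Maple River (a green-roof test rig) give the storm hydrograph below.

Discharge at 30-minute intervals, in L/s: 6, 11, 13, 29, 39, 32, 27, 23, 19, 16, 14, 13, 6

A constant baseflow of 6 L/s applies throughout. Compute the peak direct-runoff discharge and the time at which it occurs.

Subtracting baseflow gives direct-runoff ordinates: 0.0, 5.0, 7.0, 23.0, 33.0, 26.0, 21.0, 17.0, 13.0, 10.0, 8.0, 7.0, 0.0 L/s.
The maximum is 33.0 L/s, occurring at the reading for t = 2 h.

Q_p = 33.0 L/s at t = 2 h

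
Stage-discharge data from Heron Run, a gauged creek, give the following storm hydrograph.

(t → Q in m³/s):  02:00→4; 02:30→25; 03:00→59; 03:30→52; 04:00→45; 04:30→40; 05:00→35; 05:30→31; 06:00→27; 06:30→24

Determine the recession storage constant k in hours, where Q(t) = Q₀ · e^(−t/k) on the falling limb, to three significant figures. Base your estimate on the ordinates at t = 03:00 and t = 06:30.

k ≈ 3.89 h

On the falling limb, Q drops from 59 to 24 m³/s between t = 03:00 and t = 06:30 (Δt = 3.5 h).
k = −Δt / ln(Q₂/Q₁) = −3.5 / ln(24/59) = 3.89 h.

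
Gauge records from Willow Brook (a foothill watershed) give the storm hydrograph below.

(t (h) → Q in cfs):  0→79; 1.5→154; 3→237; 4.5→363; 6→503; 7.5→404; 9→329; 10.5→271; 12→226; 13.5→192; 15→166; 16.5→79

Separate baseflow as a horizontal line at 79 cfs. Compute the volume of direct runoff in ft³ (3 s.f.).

V ≈ 1.11 × 10^7 ft³

Direct-runoff ordinates (Q − Q_b): 0.0, 75.0, 158.0, 284.0, 424.0, 325.0, 250.0, 192.0, 147.0, 113.0, 87.0, 0.0 cfs.
ΣQ_DR = 2055 cfs.
With Δt = 1.5 h = 5400 s, V = ΣQ_DR · Δt = 2055 × 5400 = 1.11 × 10^7 ft³.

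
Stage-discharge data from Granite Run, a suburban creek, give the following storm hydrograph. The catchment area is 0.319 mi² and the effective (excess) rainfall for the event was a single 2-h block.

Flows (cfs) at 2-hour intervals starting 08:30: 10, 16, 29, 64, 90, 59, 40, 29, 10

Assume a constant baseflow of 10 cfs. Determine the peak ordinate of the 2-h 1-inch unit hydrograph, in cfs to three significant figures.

Direct runoff: 0.0, 6.0, 19.0, 54.0, 80.0, 49.0, 30.0, 19.0, 0.0 cfs; ΣQ_DR = 257.0 cfs, peak = 80.0 cfs.
Runoff depth d = ΣQ_DR·Δt / A = 257.0 × 7200 / (0.319 mi²) = 2.497 in.
The 1-inch UH is the DRH scaled by (1 in)/d, so U_p = 80.0 × 1/2.497 = 32.0 cfs.

U_p ≈ 32.0 cfs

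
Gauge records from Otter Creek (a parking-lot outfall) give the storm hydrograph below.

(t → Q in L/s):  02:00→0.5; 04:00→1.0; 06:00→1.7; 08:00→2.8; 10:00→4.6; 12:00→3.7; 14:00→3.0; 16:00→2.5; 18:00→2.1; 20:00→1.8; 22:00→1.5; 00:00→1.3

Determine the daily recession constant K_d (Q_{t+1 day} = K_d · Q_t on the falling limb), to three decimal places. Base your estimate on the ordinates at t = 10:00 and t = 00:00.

Between t = 10:00 and t = 00:00 the flow falls from 4.6 to 1.3 L/s over 7×2 h = 14 h.
Per-interval ratio K = (1.3/4.6)^(1/7) = 0.8348; K_d = K^(24/2) = 0.115.

K_d ≈ 0.115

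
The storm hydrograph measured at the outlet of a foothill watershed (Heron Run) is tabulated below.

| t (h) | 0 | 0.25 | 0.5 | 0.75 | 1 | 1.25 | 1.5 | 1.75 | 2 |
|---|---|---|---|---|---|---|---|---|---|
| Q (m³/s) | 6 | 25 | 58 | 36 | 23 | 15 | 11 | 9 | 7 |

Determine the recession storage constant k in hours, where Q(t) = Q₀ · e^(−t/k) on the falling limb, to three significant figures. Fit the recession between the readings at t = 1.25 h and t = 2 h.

On the falling limb, Q drops from 15 to 7 m³/s between t = 1.25 h and t = 2 h (Δt = 0.75 h).
k = −Δt / ln(Q₂/Q₁) = −0.75 / ln(7/15) = 0.984 h.

k ≈ 0.984 h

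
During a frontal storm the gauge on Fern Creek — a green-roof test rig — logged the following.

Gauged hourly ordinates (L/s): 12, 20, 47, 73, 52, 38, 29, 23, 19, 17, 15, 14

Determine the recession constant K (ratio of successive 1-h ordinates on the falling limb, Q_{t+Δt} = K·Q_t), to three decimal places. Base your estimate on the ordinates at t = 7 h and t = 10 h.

Using the recession-limb readings at t = 7 h and t = 10 h: Q falls from 23 to 15 L/s over 3 intervals.
K = (Q₂/Q₁)^(1/3) = (15/23)^(1/3) = 0.867.

K ≈ 0.867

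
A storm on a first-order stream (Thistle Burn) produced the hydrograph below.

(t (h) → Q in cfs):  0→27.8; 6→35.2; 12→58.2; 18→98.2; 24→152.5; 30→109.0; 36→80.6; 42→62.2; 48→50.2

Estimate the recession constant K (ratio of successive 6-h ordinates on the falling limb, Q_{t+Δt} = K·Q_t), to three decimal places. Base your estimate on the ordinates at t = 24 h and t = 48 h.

K ≈ 0.757

Using the recession-limb readings at t = 24 h and t = 48 h: Q falls from 152.5 to 50.2 cfs over 4 intervals.
K = (Q₂/Q₁)^(1/4) = (50.2/152.5)^(1/4) = 0.757.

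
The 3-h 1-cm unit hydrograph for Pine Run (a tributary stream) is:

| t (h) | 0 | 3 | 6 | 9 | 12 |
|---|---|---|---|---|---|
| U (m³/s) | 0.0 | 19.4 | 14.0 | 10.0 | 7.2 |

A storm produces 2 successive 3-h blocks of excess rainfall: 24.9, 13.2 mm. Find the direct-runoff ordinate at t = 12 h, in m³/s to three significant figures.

By discrete convolution, Q_j = Σ (P_i / 10 mm) · U_{j−i}.
At t = 12 h (j=4): Q = (24.9/10)·7.2 + (13.2/10)·10.0 = 31.1 m³/s.

Q ≈ 31.1 m³/s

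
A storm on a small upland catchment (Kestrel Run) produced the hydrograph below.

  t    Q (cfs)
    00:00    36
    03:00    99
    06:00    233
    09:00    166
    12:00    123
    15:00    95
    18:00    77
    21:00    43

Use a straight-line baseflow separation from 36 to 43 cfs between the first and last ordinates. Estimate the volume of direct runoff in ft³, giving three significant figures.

Direct-runoff ordinates (Q − Q_b): 0.00, 62.00, 195.00, 127.00, 83.00, 54.00, 35.00, 0.00 cfs.
ΣQ_DR = 556.0 cfs.
With Δt = 3 h = 10800 s, V = ΣQ_DR · Δt = 556.0 × 10800 = 6.00 × 10^6 ft³.

V ≈ 6.00 × 10^6 ft³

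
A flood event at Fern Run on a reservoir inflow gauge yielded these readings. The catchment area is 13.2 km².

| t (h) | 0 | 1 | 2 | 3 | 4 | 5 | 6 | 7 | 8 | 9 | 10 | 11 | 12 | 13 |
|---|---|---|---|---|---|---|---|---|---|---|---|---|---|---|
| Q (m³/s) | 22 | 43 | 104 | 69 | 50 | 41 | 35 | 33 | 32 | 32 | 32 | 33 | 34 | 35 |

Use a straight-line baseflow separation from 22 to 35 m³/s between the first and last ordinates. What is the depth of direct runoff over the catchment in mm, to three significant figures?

d ≈ 53.5 mm

Direct runoff: 0.00, 20.00, 80.00, 44.00, 24.00, 14.00, 7.00, 4.00, 2.00, 1.00, 0.00, 0.00, 0.00, 0.00 m³/s; ΣQ_DR = 196.0 m³/s.
V = ΣQ_DR · Δt = 196.0 × 3600 s = 7.056 × 10^5 m³.
Over A = 13.2 km², depth = V / A = 53.5 mm.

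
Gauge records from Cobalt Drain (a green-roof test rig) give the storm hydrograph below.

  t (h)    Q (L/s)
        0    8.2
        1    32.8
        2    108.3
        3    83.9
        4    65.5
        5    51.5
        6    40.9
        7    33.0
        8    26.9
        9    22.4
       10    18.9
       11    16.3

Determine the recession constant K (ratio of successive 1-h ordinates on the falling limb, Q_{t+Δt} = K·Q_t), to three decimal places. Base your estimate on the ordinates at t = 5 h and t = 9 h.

Using the recession-limb readings at t = 5 h and t = 9 h: Q falls from 51.5 to 22.4 L/s over 4 intervals.
K = (Q₂/Q₁)^(1/4) = (22.4/51.5)^(1/4) = 0.812.

K ≈ 0.812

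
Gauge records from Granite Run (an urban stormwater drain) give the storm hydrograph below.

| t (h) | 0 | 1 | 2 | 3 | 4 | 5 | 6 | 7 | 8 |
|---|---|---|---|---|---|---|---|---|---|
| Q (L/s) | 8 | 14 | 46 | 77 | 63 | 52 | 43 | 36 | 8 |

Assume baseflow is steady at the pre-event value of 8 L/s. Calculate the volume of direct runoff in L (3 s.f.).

Direct-runoff ordinates (Q − Q_b): 0.0, 6.0, 38.0, 69.0, 55.0, 44.0, 35.0, 28.0, 0.0 L/s.
ΣQ_DR = 275.0 L/s.
With Δt = 1 h = 3600 s, V = ΣQ_DR · Δt = 275.0 × 3600 = 9.90 × 10^5 L.

V ≈ 9.90 × 10^5 L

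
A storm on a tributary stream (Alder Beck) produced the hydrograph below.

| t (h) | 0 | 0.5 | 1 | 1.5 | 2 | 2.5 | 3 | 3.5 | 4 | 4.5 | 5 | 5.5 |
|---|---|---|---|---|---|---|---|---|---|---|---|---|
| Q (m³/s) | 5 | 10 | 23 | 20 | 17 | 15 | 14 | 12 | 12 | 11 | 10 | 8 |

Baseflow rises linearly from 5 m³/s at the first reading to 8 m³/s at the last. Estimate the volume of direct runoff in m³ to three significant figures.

V ≈ 1.42 × 10^5 m³

Direct-runoff ordinates (Q − Q_b): 0.00, 4.73, 17.45, 14.18, 10.91, 8.64, 7.36, 5.09, 4.82, 3.55, 2.27, 0.00 m³/s.
ΣQ_DR = 79.00 m³/s.
With Δt = 0.5 h = 1800 s, V = ΣQ_DR · Δt = 79.00 × 1800 = 1.42 × 10^5 m³.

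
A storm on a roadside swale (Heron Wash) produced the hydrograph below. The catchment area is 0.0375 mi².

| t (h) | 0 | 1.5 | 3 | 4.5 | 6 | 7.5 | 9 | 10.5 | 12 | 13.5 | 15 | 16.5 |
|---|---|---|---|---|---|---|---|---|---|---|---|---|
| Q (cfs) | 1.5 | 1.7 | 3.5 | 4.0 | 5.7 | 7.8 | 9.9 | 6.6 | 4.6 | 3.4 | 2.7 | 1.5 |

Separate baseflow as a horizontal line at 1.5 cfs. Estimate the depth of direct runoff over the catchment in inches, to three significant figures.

Direct runoff: 0.0, 0.2, 2.0, 2.5, 4.2, 6.3, 8.4, 5.1, 3.1, 1.9, 1.2, 0.0 cfs; ΣQ_DR = 34.90 cfs.
V = ΣQ_DR · Δt = 34.90 × 5400 s = 1.885 × 10^5 ft³.
Over A = 0.0375 mi², depth = V / A = 2.16 in.

d ≈ 2.16 in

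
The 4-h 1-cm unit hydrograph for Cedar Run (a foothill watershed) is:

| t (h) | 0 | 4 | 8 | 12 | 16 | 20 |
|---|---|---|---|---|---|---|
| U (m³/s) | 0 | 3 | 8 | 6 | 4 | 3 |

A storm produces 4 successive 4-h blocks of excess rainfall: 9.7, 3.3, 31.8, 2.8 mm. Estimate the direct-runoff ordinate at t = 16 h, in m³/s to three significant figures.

By discrete convolution, Q_j = Σ (P_i / 10 mm) · U_{j−i}.
At t = 16 h (j=4): Q = (9.7/10)·4 + (3.3/10)·6 + (31.8/10)·8 + (2.8/10)·3 = 32.1 m³/s.

Q ≈ 32.1 m³/s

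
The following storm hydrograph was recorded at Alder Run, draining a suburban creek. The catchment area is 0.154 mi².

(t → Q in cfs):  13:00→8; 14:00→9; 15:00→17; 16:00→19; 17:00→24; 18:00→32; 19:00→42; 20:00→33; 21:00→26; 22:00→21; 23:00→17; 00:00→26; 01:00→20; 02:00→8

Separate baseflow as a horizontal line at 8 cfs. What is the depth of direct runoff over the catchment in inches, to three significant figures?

d ≈ 1.91 in

Direct runoff: 0.0, 1.0, 9.0, 11.0, 16.0, 24.0, 34.0, 25.0, 18.0, 13.0, 9.0, 18.0, 12.0, 0.0 cfs; ΣQ_DR = 190.0 cfs.
V = ΣQ_DR · Δt = 190.0 × 3600 s = 6.840 × 10^5 ft³.
Over A = 0.154 mi², depth = V / A = 1.91 in.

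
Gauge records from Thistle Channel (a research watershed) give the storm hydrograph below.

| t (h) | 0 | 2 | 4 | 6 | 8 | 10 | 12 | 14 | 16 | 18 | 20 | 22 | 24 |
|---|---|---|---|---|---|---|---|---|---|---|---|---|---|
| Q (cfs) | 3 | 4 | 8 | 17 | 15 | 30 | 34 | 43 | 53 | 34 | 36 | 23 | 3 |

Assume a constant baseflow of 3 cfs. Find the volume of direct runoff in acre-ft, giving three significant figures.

Direct-runoff ordinates (Q − Q_b): 0.0, 1.0, 5.0, 14.0, 12.0, 27.0, 31.0, 40.0, 50.0, 31.0, 33.0, 20.0, 0.0 cfs.
ΣQ_DR = 264.0 cfs.
With Δt = 2 h = 7200 s, V = ΣQ_DR · Δt = 264.0 × 7200 = 1.90 × 10^6 ft³ = 43.6 acre-ft.

V ≈ 43.6 acre-ft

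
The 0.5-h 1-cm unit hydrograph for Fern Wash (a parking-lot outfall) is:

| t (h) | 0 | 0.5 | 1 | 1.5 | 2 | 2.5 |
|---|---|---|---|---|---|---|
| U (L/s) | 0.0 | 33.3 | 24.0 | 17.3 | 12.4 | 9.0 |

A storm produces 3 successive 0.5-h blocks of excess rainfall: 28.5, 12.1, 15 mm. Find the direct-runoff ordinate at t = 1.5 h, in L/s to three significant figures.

Q ≈ 128 L/s

By discrete convolution, Q_j = Σ (P_i / 10 mm) · U_{j−i}.
At t = 1.5 h (j=3): Q = (28.5/10)·17.3 + (12.1/10)·24.0 + (15/10)·33.3 = 128 L/s.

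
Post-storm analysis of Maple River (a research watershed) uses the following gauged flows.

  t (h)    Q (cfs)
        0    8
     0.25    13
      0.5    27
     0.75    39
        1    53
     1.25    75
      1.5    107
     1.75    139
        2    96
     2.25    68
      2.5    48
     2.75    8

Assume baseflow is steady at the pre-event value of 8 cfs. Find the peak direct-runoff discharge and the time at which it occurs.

Subtracting baseflow gives direct-runoff ordinates: 0.0, 5.0, 19.0, 31.0, 45.0, 67.0, 99.0, 131.0, 88.0, 60.0, 40.0, 0.0 cfs.
The maximum is 131.0 cfs, occurring at the reading for t = 1.75 h.

Q_p = 131.0 cfs at t = 1.75 h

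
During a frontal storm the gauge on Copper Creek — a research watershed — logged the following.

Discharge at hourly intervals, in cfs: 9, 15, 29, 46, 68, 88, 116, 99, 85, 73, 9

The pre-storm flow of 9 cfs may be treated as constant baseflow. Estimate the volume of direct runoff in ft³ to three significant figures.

V ≈ 1.94 × 10^6 ft³

Direct-runoff ordinates (Q − Q_b): 0.0, 6.0, 20.0, 37.0, 59.0, 79.0, 107.0, 90.0, 76.0, 64.0, 0.0 cfs.
ΣQ_DR = 538.0 cfs.
With Δt = 1 h = 3600 s, V = ΣQ_DR · Δt = 538.0 × 3600 = 1.94 × 10^6 ft³.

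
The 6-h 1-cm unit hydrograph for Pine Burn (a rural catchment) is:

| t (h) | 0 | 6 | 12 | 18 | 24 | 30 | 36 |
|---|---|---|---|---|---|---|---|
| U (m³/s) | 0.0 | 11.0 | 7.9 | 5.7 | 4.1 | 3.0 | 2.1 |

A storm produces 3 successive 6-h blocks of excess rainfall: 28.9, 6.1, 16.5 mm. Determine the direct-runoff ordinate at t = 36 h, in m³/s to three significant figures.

Q ≈ 14.7 m³/s

By discrete convolution, Q_j = Σ (P_i / 10 mm) · U_{j−i}.
At t = 36 h (j=6): Q = (28.9/10)·2.1 + (6.1/10)·3.0 + (16.5/10)·4.1 = 14.7 m³/s.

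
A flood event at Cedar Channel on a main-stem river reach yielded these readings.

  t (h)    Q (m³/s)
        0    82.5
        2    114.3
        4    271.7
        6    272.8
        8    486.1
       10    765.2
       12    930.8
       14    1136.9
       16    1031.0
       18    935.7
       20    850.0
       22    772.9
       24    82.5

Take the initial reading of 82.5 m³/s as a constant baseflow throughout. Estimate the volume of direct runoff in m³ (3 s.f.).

V ≈ 4.80 × 10^7 m³

Direct-runoff ordinates (Q − Q_b): 0.0, 31.8, 189.2, 190.3, 403.6, 682.7, 848.3, 1054.4, 948.5, 853.2, 767.5, 690.4, 0.0 m³/s.
ΣQ_DR = 6660 m³/s.
With Δt = 2 h = 7200 s, V = ΣQ_DR · Δt = 6660 × 7200 = 4.80 × 10^7 m³.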